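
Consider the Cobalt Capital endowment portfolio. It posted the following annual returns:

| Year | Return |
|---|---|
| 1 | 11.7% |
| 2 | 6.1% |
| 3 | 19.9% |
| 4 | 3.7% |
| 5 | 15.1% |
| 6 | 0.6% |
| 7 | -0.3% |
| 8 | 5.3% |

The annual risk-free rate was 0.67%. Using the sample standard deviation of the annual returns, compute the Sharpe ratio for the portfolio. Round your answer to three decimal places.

r̄ = (11.7 + 6.1 + 19.9 + 3.7 + 15.1 + 0.6 − 0.3 + 5.3) / 8 = 62.10 / 8 = 7.7625%
Sample std dev = √[358.2988 / 7] = 7.1544%
Sharpe = (r̄ − rf) / σ = (7.7625 − 0.67) / 7.1544 = 7.0925 / 7.1544 = 0.9913

0.991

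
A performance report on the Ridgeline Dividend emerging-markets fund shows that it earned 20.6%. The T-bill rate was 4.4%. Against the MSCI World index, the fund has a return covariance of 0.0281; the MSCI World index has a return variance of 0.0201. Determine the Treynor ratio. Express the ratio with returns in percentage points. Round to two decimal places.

11.59

β = Cov / Var = 0.0281 / 0.0201 = 1.3980
Treynor = (Rp − Rf) / β = (20.6% − 4.4%) / 1.3980 = 16.20 / 1.3980 = 11.5880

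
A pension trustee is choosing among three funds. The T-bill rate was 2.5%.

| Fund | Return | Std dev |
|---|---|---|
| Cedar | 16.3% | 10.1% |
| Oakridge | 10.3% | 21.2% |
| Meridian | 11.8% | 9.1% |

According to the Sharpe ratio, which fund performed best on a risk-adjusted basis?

Cedar: Sharpe ratio = (16.3% − 2.5%) / 10.1% = 1.366
Oakridge: Sharpe ratio = (10.3% − 2.5%) / 21.2% = 0.368
Meridian: Sharpe ratio = (11.8% − 2.5%) / 9.1% = 1.022
Highest: Cedar (1.366).

Cedar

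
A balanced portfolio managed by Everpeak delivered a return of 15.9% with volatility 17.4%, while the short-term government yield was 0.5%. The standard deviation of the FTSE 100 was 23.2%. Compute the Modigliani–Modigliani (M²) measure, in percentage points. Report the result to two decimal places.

21.03

Sharpe = (Rp − Rf) / σp = (15.9% − 0.5%) / 17.4% = 0.8851
M² = Rf + Sharpe × σm = 0.5% + 0.8851 × 23.2% = 21.0343%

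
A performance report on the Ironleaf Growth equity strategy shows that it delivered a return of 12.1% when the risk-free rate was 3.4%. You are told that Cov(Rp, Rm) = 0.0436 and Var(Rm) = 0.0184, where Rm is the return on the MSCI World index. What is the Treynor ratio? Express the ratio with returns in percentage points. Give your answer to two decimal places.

3.67

β = Cov / Var = 0.0436 / 0.0184 = 2.3696
Treynor = (Rp − Rf) / β = (12.1% − 3.4%) / 2.3696 = 8.70 / 2.3696 = 3.6715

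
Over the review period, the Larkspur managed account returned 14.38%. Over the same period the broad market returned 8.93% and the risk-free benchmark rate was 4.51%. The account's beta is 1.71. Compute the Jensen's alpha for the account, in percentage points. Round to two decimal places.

CAPM expected return = Rf + β(Rm − Rf) = 4.51% + 1.71 × (8.93% − 4.51%) = 4.51 + 1.71 × 4.42 = 12.0682%
Jensen's α = Rp − E[R] = 14.38% − 12.0682% = 2.3118

2.31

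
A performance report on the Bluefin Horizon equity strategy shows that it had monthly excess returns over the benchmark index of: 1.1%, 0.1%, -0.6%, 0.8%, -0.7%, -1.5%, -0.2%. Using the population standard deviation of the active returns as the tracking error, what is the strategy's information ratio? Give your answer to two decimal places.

-0.17

r̄ = (1.1 + 0.1 − 0.6 + 0.8 − 0.7 − 1.5 − 0.2) / 7 = -1.00 / 7 = -0.1429%
Σ(r − r̄)² = (1.1 − (-0.1429))² + (0.1 − (-0.1429))² + … = 4.8571
σ = √[4.8571 / 7] = 0.8330%
IR = r̄ / tracking error = -0.1429 / 0.8330 = -0.1715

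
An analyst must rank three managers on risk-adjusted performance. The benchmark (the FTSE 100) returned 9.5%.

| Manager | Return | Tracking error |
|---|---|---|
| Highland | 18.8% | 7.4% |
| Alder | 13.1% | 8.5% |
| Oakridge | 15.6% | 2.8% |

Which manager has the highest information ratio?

Highland: IR = (18.8% − 9.5%) / 7.4% = 1.257
Alder: IR = (13.1% − 9.5%) / 8.5% = 0.424
Oakridge: IR = (15.6% − 9.5%) / 2.8% = 2.179
Highest: Oakridge (2.179).

Oakridge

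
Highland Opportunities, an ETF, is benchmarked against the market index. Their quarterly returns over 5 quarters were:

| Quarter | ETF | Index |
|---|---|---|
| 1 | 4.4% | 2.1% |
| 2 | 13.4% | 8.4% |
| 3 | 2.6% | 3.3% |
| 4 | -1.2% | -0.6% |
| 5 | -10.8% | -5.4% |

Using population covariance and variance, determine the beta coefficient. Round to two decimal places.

r̄p = 1.6800%,  r̄m = 1.5600%
Cov = Σ(rp − r̄p)(rm − r̄m) / 5 = 35.2632
Var(rm) = Σ(rm − r̄m)² / 5 = 20.6424
β = Cov / Var = 35.2632 / 20.6424 = 1.7083

1.71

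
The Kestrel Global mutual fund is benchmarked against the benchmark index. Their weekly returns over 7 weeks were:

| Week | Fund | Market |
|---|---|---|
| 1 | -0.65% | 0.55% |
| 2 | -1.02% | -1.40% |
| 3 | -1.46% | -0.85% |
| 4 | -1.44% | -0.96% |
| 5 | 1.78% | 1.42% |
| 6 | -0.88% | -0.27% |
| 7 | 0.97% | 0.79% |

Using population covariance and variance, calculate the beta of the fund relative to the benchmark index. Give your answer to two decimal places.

r̄p = -0.3857%,  r̄m = -0.1029%
Cov = Σ(rp − r̄p)(rm − r̄m) / 7 = 0.9925
Var(rm) = Σ(rm − r̄m)² / 7 = 0.9351
β = Cov / Var = 0.9925 / 0.9351 = 1.0614

1.06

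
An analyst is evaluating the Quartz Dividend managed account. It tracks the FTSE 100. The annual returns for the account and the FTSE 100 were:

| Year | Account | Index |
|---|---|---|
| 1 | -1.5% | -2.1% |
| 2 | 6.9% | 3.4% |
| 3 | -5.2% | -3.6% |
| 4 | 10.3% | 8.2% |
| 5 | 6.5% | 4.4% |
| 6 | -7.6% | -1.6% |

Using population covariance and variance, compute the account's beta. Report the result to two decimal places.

r̄p = 1.5667%,  r̄m = 1.4500%
Cov = Σ(rp − r̄p)(rm − r̄m) / 6 = 26.1533
Var(rm) = Σ(rm − r̄m)² / 6 = 17.5792
β = Cov / Var = 26.1533 / 17.5792 = 1.4877

1.49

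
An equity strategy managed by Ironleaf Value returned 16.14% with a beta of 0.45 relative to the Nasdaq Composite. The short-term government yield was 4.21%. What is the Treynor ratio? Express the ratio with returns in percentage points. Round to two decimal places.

26.51

Treynor = (Rp − Rf) / β = (16.14% − 4.21%) / 0.45 = 11.93 / 0.45 = 26.5111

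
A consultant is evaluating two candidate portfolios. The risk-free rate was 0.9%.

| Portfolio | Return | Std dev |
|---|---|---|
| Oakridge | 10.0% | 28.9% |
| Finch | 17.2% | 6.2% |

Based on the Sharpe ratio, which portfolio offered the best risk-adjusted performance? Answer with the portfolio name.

Finch

Oakridge: Sharpe ratio = (10.0% − 0.9%) / 28.9% = 0.315
Finch: Sharpe ratio = (17.2% − 0.9%) / 6.2% = 2.629
Highest: Finch (2.629).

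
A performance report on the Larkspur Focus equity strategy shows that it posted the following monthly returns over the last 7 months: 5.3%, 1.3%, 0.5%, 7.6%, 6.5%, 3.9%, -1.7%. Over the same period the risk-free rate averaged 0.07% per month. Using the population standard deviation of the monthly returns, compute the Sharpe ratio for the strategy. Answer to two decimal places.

Mean return r̄ = 23.40 / 7 = 3.3429%
Population σ = √[Σ(r − r̄)² / 7] = √[69.9171 / 7] = √9.9882 = 3.1604%
Sharpe = (r̄ − rf) / σ = (3.3429 − 0.07) / 3.1604 = 3.2729 / 3.1604 = 1.0356

1.04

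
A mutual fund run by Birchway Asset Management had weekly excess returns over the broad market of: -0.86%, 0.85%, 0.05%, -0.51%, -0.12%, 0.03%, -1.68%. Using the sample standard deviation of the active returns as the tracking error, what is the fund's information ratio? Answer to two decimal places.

-0.40

r̄ = (-0.86 + 0.85 + 0.05 − 0.51 − 0.12 + 0.03 − 1.68) / 7 = -2.240 / 7 = -0.3200%
Σ(r − r̄)² = (-0.86 − (-0.3200))² + (0.85 − (-0.3200))² + … = 3.8456
σ = √[3.8456 / 6] = 0.8006%
IR = r̄ / tracking error = -0.3200 / 0.8006 = -0.3997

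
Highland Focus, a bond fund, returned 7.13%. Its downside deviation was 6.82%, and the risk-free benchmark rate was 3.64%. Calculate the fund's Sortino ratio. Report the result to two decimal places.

Sortino = (Rp − Rf) / σd = (7.13% − 3.64%) / 6.82% = 3.49% / 6.82% = 0.5117

0.51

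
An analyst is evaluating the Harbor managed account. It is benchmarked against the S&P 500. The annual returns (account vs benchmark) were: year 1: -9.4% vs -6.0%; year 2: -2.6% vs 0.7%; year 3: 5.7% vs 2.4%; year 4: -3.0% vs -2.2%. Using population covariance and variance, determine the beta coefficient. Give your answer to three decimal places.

r̄p = -2.3250%,  r̄m = -1.2750%
Cov = Σ(rp − r̄p)(rm − r̄m) / 4 = 15.7506
Var(rm) = Σ(rm − r̄m)² / 4 = 10.1469
β = Cov / Var = 15.7506 / 10.1469 = 1.5523

1.552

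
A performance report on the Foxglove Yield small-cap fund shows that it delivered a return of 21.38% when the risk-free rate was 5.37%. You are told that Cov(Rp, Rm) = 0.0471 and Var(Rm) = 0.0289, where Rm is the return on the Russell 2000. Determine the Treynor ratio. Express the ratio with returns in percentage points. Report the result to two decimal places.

β = Cov / Var = 0.0471 / 0.0289 = 1.6298
Treynor = (Rp − Rf) / β = (21.38% − 5.37%) / 1.6298 = 16.01 / 1.6298 = 9.8233

9.82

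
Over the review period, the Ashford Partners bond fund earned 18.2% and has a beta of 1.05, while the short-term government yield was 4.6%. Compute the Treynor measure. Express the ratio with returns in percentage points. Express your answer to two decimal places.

Treynor = (Rp − Rf) / β = (18.2% − 4.6%) / 1.05 = 13.60 / 1.05 = 12.9524

12.95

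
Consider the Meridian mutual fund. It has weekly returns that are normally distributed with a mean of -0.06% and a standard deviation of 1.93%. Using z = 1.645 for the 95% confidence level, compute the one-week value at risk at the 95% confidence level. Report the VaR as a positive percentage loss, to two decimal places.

VaR (as % loss) = −(μ − z·σ) = −(-0.06% − 1.645 × 1.93%) = −(-3.23485%) = 3.23485%

3.23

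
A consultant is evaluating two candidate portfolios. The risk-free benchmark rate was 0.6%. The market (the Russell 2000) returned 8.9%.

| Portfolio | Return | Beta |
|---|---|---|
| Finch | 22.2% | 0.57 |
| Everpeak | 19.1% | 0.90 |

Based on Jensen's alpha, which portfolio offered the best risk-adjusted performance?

Finch: α = 22.2% − [0.6% + 0.57 × (8.9% − 0.6%)] = 16.869
Everpeak: α = 19.1% − [0.6% + 0.90 × (8.9% − 0.6%)] = 11.030
Highest: Finch (16.869).

Finch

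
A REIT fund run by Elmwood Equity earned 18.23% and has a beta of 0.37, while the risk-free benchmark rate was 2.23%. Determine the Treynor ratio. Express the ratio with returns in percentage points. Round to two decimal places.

Treynor = (Rp − Rf) / β = (18.23% − 2.23%) / 0.37 = 16.00 / 0.37 = 43.2432

43.24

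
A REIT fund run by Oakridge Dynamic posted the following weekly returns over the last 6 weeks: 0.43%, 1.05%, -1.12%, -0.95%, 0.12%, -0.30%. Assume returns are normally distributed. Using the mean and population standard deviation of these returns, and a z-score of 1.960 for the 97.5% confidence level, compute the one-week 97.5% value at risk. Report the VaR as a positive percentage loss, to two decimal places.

r̄ = (0.43 + 1.05 − 1.12 − 0.95 + 0.12 − 0.3) / 6 = -0.770 / 6 = -0.1283%
Population std dev = √[3.4499 / 6] = 0.7583%
VaR = −(r̄ − z·σ) = −(-0.1283 − 1.960 × 0.7583) = −(-1.6146) = 1.6146%

1.61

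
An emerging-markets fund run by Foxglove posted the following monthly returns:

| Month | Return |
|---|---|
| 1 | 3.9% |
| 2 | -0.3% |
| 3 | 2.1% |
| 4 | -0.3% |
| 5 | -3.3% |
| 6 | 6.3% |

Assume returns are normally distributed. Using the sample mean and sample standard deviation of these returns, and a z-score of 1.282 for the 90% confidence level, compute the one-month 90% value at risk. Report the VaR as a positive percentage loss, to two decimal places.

r̄ = (3.9 − 0.3 + 2.1 − 0.3 − 3.3 + 6.3) / 6 = 8.40 / 6 = 1.4000%
Σ(r − r̄)² = (3.9 − 1.4000)² + (-0.3 − 1.4000)² + (2.1 − 1.4000)² + … = 58.6200
sample σ = √(58.6200 / 5) = √11.7240 = 3.4240%
VaR = −(r̄ − z·σ) = −(1.4000 − 1.282 × 3.4240) = −(-2.9896) = 2.9896%

2.99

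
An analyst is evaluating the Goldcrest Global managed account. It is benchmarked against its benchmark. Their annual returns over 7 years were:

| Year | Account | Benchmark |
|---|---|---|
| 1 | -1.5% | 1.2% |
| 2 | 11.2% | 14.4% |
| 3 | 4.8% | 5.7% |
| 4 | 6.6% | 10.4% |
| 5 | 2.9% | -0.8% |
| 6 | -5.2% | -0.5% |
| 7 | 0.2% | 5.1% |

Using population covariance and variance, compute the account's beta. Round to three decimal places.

0.817

r̄p = 2.7143%,  r̄m = 5.0714%
Cov = Σ(rp − r̄p)(rm − r̄m) / 7 = 22.9176
Var(rm) = Σ(rm − r̄m)² / 7 = 28.0449
β = Cov / Var = 22.9176 / 28.0449 = 0.8172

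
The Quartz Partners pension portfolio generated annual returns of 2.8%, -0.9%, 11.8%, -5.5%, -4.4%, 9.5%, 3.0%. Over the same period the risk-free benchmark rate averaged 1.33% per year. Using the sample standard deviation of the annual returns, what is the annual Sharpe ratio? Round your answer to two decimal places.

0.15

μ = (2.8 − 0.9 + 11.8 − 5.5 − 4.4 + 9.5 + 3) / 7 = 16.30 / 7 = 2.3286%
Sample σ = √[Σ(r − μ)² / 6] = √[258.7943 / 6] = √43.1324 = 6.5675%
Sharpe = (μ − rf) / σ = (2.3286 − 1.33) / 6.5675 = 0.9986 / 6.5675 = 0.1521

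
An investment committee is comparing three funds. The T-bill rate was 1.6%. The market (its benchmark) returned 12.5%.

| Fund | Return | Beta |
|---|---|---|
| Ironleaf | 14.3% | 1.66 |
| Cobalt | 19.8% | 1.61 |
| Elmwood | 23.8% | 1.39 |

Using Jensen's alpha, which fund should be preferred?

Elmwood

Ironleaf: α = 14.3% − [1.6% + 1.66 × (12.5% − 1.6%)] = -5.394
Cobalt: α = 19.8% − [1.6% + 1.61 × (12.5% − 1.6%)] = 0.651
Elmwood: α = 23.8% − [1.6% + 1.39 × (12.5% − 1.6%)] = 7.049
Highest: Elmwood (7.049).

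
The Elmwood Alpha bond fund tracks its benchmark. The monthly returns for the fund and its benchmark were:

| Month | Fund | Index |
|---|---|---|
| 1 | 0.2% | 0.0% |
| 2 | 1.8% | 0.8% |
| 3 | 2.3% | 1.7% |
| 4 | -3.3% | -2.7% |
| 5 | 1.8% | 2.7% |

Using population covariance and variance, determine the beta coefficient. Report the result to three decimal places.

1.051

r̄p = 0.5600%,  r̄m = 0.5000%
Cov = Σ(rp − r̄p)(rm − r̄m) / 5 = 3.5440
Var(rm) = Σ(rm − r̄m)² / 5 = 3.3720
β = Cov / Var = 3.5440 / 3.3720 = 1.0510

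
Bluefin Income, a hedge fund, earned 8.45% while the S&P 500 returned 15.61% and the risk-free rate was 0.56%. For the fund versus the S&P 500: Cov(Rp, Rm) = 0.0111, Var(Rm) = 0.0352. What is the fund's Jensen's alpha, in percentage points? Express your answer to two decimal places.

β = Cov / Var = 0.0111 / 0.0352 = 0.3153
E[R] = Rf + β(Rm − Rf) = 0.56% + 0.3153 × (15.61% − 0.56%) = 5.3053%
α = Rp − E[R] = 8.45% − 5.3053% = 3.1447

3.14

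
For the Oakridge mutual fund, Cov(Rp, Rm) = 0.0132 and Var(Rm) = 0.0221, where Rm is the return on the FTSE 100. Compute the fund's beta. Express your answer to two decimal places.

β = Cov(Rp, Rm) / Var(Rm) = 0.0132 / 0.0221 = 0.5973

0.60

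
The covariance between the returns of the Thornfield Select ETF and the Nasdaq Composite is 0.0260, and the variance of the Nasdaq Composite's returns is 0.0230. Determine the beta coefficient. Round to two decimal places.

β = Cov(Rp, Rm) / Var(Rm) = 0.0260 / 0.0230 = 1.1304

1.13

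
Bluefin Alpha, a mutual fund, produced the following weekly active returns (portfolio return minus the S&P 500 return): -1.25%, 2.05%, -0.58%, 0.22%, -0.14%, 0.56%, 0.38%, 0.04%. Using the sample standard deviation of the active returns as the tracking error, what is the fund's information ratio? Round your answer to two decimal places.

Mean return r̄ = 1.280 / 8 = 0.1600%
Sample std dev = √[6.4242 / 7] = 0.9580%
IR = r̄ / tracking error = 0.1600 / 0.9580 = 0.1670

0.17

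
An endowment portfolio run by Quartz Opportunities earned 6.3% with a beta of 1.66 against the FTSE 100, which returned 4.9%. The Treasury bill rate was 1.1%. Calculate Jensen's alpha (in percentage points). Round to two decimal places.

CAPM expected return = Rf + β(Rm − Rf) = 1.1% + 1.66 × (4.9% − 1.1%) = 1.1 + 1.66 × 3.80 = 7.4080%
Jensen's α = Rp − E[R] = 6.3% − 7.4080% = -1.1080

-1.11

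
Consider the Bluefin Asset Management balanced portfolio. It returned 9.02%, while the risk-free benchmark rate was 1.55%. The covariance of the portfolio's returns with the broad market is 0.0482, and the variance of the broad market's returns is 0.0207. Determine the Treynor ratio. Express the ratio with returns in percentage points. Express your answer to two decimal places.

β = Cov / Var = 0.0482 / 0.0207 = 2.3285
Treynor = (Rp − Rf) / β = (9.02% − 1.55%) / 2.3285 = 7.47 / 2.3285 = 3.2081

3.21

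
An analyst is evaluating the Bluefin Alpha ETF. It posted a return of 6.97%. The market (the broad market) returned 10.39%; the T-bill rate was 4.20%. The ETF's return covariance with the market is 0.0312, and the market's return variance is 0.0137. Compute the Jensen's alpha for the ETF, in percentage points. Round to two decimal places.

β = Cov / Var = 0.0312 / 0.0137 = 2.2774
E[R] = Rf + β(Rm − Rf) = 4.20% + 2.2774 × (10.39% − 4.20%) = 18.2971%
α = Rp − E[R] = 6.97% − 18.2971% = -11.3271

-11.33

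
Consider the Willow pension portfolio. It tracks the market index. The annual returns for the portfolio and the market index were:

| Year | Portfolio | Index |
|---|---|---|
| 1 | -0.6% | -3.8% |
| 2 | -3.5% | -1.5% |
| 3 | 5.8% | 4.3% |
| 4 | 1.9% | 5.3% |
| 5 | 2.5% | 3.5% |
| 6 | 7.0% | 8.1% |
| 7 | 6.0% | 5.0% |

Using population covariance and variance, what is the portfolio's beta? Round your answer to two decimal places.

0.78

r̄p = 2.7286%,  r̄m = 2.9857%
Cov = Σ(rp − r̄p)(rm − r̄m) / 7 = 11.5661
Var(rm) = Σ(rm − r̄m)² / 7 = 14.8184
β = Cov / Var = 11.5661 / 14.8184 = 0.7805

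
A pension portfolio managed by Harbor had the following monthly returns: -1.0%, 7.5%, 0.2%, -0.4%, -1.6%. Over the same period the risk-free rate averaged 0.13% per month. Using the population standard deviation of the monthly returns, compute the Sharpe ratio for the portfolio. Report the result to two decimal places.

r̄ = (-1 + 7.5 + 0.2 − 0.4 − 1.6) / 5 = 4.70 / 5 = 0.9400%
Population σ = √[Σ(r − r̄)² / 5] = √[55.5920 / 5] = √11.1184 = 3.3344%
Sharpe = (r̄ − rf) / σ = (0.9400 − 0.13) / 3.3344 = 0.8100 / 3.3344 = 0.2429

0.24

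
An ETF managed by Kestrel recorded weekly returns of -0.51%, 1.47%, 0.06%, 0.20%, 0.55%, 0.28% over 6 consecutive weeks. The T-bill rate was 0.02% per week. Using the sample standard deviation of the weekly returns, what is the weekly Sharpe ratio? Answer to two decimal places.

Mean return r̄ = 2.050 / 6 = 0.3417%
Sample std dev = √[2.1451 / 5] = 0.6550%
Sharpe = (r̄ − rf) / σ = (0.3417 − 0.02) / 0.6550 = 0.3217 / 0.6550 = 0.4911

0.49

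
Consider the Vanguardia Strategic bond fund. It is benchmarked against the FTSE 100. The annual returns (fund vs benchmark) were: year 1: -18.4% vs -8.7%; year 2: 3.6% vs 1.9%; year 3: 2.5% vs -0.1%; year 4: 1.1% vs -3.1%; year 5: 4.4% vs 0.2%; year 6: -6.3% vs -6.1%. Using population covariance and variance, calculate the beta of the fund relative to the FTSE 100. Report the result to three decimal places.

1.997

r̄p = -2.1833%,  r̄m = -2.6500%
Cov = Σ(rp − r̄p)(rm − r̄m) / 6 = 27.9758
Var(rm) = Σ(rm − r̄m)² / 6 = 14.0058
β = Cov / Var = 27.9758 / 14.0058 = 1.9974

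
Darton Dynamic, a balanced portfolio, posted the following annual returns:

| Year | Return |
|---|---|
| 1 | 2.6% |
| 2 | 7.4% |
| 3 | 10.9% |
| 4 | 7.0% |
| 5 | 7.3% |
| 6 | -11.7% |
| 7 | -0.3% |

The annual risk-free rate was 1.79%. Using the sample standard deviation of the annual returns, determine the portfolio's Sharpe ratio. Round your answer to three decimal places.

r̄ = (2.6 + 7.4 + 10.9 + 7 + 7.3 − 11.7 − 0.3) / 7 = 23.20 / 7 = 3.3143%
Σ(r − r̄)² = (2.6 − 3.3143)² + (7.4 − 3.3143)² + (10.9 − 3.3143)² + … = 342.7086
σ = √[342.7086 / 6] = 7.5577%
Sharpe = (r̄ − rf) / σ = (3.3143 − 1.79) / 7.5577 = 1.5243 / 7.5577 = 0.2017

0.202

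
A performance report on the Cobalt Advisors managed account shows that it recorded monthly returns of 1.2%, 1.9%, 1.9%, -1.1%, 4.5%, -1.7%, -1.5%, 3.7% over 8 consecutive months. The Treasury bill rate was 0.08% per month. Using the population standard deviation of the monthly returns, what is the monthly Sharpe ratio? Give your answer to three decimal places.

0.467

Mean return r̄ = 8.90 / 8 = 1.1125%
Σ(r − r̄)² = (1.2 − 1.1125)² + (1.9 − 1.1125)² + … = 39.0488
σ = √[39.0488 / 8] = 2.2093%
Sharpe = (r̄ − rf) / σ = (1.1125 − 0.08) / 2.2093 = 1.0325 / 2.2093 = 0.4673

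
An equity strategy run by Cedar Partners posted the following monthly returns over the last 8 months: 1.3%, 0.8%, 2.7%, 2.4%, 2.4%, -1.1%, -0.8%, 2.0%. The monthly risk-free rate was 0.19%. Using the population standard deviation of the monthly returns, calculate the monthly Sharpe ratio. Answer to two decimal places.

0.74

Mean return μ = 9.70 / 8 = 1.2125%
Population σ = √[Σ(r − μ)² / 8] = √[15.2288 / 8] = √1.9036 = 1.3797%
Sharpe = (μ − rf) / σ = (1.2125 − 0.19) / 1.3797 = 1.0225 / 1.3797 = 0.7411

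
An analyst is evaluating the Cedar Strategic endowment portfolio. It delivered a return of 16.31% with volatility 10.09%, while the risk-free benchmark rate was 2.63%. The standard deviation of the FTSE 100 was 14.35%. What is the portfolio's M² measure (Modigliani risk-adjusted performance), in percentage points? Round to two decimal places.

22.09

Sharpe = (Rp − Rf) / σp = (16.31% − 2.63%) / 10.09% = 1.3558
M² = Rf + Sharpe × σm = 2.63% + 1.3558 × 14.35% = 22.0857%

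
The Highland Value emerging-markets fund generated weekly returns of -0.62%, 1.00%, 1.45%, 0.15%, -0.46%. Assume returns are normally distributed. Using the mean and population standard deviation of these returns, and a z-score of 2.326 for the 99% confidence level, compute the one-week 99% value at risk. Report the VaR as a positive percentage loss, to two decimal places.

1.57

r̄ = (-0.62 + 1 + 1.45 + 0.15 − 0.46) / 5 = 1.520 / 5 = 0.3040%
Σ(r − r̄)² = (-0.62 − 0.3040)² + (1 − 0.3040)² + … = 3.2589
population σ = √(3.2589 / 5) = √0.6518 = 0.8073%
VaR = −(r̄ − z·σ) = −(0.3040 − 2.326 × 0.8073) = −(-1.5738) = 1.5738%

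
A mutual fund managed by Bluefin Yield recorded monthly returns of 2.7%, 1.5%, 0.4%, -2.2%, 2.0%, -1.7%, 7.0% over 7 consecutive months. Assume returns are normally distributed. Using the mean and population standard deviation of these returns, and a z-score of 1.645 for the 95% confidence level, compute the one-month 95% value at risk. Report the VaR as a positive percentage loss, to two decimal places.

r̄ = (2.7 + 1.5 + 0.4 − 2.2 + 2 − 1.7 + 7) / 7 = 9.70 / 7 = 1.3857%
Population σ = √[Σ(r − r̄)² / 7] = √[56.9886 / 7] = √8.1412 = 2.8533%
VaR = −(r̄ − z·σ) = −(1.3857 − 1.645 × 2.8533) = −(-3.3080) = 3.3080%

3.31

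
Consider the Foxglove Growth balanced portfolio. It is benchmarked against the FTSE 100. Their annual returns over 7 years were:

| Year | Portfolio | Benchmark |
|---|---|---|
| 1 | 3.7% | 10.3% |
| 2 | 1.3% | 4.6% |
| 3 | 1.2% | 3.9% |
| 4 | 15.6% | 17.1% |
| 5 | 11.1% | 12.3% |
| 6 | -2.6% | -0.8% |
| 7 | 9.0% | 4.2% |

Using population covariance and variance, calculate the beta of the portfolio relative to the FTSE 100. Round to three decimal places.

0.903

r̄p = 5.6143%,  r̄m = 7.3714%
Cov = Σ(rp − r̄p)(rm − r̄m) / 7 = 28.8918
Var(rm) = Σ(rm − r̄m)² / 7 = 32.0106
β = Cov / Var = 28.8918 / 32.0106 = 0.9026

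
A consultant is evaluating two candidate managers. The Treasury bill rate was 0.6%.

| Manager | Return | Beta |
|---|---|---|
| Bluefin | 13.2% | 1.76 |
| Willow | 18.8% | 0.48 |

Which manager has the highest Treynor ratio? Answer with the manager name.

Willow

Bluefin: Treynor = (13.2% − 0.6%) / 1.76 = 7.159
Willow: Treynor = (18.8% − 0.6%) / 0.48 = 37.917
Highest: Willow (37.917).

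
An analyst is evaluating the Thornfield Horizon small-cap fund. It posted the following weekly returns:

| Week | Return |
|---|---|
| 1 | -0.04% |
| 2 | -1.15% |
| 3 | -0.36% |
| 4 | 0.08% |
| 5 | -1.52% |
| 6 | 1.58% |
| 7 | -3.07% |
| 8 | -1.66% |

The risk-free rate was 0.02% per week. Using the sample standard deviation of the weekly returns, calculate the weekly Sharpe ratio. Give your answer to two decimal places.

Mean return r̄ = -6.140 / 8 = -0.7675%
Sample σ = √[Σ(r − r̄)² / 7] = √[13.7350 / 7] = √1.9621 = 1.4007%
Sharpe = (r̄ − rf) / σ = (-0.7675 − 0.02) / 1.4007 = -0.7875 / 1.4007 = -0.5622

-0.56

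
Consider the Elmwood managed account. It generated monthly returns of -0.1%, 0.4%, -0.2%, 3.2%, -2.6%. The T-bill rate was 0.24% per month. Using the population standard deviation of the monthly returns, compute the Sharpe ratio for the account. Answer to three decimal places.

r̄ = (-0.1 + 0.4 − 0.2 + 3.2 − 2.6) / 5 = 0.70 / 5 = 0.1400%
Σ(r − r̄)² = 17.1120; population σ = √(17.1120/5) = 1.8500%
Sharpe = (r̄ − rf) / σ = (0.1400 − 0.24) / 1.8500 = -0.1000 / 1.8500 = -0.0541

-0.054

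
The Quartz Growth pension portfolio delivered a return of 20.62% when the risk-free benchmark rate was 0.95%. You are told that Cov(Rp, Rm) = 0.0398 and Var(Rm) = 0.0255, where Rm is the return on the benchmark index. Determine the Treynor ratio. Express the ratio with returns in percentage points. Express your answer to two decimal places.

12.60

β = Cov / Var = 0.0398 / 0.0255 = 1.5608
Treynor = (Rp − Rf) / β = (20.62% − 0.95%) / 1.5608 = 19.67 / 1.5608 = 12.6025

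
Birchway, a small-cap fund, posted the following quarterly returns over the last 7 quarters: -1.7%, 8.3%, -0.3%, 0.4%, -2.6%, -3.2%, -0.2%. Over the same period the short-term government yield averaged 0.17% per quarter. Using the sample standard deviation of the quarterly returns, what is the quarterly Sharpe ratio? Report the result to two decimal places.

-0.02

Mean return μ = 0.70 / 7 = 0.1000%
Sample std dev = √[89.0000 / 6] = 3.8514%
Sharpe = (μ − rf) / σ = (0.1000 − 0.17) / 3.8514 = -0.0700 / 3.8514 = -0.0182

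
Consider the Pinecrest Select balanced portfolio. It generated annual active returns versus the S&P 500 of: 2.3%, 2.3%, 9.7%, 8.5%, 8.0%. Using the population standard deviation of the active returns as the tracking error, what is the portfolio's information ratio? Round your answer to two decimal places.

r̄ = (2.3 + 2.3 + 9.7 + 8.5 + 8) / 5 = 6.1600%
Population std dev = √[51.1920 / 5] = 3.1997%
IR = r̄ / tracking error = 6.1600 / 3.1997 = 1.9252

1.93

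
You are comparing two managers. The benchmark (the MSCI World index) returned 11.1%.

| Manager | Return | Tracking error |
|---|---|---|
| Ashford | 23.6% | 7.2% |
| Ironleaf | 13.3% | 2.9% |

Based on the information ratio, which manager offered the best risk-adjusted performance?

Ashford: IR = (23.6% − 11.1%) / 7.2% = 1.736
Ironleaf: IR = (13.3% − 11.1%) / 2.9% = 0.759
Highest: Ashford (1.736).

Ashford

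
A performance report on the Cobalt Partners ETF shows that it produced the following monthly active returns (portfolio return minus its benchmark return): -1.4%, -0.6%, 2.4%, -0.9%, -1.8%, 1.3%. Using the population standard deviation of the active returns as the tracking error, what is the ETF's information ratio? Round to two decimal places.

-0.11

Mean return r̄ = -1.00 / 6 = -0.1667%
Σ(r − r̄)² = (-1.4 − (-0.1667))² + (-0.6 − (-0.1667))² + … = 13.6533
σ = √[13.6533 / 6] = 1.5085%
IR = r̄ / tracking error = -0.1667 / 1.5085 = -0.1105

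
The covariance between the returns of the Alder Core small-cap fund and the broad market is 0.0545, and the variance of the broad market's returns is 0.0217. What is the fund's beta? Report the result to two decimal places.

2.51

β = Cov(Rp, Rm) / Var(Rm) = 0.0545 / 0.0217 = 2.5115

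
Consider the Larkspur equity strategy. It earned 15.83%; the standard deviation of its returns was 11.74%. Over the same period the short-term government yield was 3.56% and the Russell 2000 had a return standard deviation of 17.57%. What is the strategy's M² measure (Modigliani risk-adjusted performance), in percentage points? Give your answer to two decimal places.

Sharpe = (Rp − Rf) / σp = (15.83% − 3.56%) / 11.74% = 1.0451
M² = Rf + Sharpe × σm = 3.56% + 1.0451 × 17.57% = 21.9224%

21.92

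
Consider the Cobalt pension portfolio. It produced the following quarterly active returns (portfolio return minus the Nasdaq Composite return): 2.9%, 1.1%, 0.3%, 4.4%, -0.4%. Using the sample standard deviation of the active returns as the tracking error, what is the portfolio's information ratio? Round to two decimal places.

0.84

μ = (2.9 + 1.1 + 0.3 + 4.4 − 0.4) / 5 = 8.30 / 5 = 1.6600%
Σ(r − μ)² = 15.4520; sample σ = √(15.4520/4) = 1.9655%
IR = μ / tracking error = 1.6600 / 1.9655 = 0.8446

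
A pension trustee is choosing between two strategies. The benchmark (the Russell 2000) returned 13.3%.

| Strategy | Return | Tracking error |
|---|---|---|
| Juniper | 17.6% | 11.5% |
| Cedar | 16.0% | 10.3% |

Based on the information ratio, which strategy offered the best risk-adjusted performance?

Juniper: IR = (17.6% − 13.3%) / 11.5% = 0.374
Cedar: IR = (16.0% − 13.3%) / 10.3% = 0.262
Highest: Juniper (0.374).

Juniper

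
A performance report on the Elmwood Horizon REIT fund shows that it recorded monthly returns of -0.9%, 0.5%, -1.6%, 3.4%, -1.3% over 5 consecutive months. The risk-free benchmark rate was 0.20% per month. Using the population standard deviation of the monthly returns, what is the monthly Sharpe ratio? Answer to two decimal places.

μ = (-0.9 + 0.5 − 1.6 + 3.4 − 1.3) / 5 = 0.0200%
Σ(r − μ)² = 16.8680; population σ = √(16.8680/5) = 1.8367%
Sharpe = (μ − rf) / σ = (0.0200 − 0.2) / 1.8367 = -0.1800 / 1.8367 = -0.0980

-0.10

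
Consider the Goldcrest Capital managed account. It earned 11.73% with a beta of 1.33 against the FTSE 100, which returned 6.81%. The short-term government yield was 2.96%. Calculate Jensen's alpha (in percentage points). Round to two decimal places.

CAPM expected return = Rf + β(Rm − Rf) = 2.96% + 1.33 × (6.81% − 2.96%) = 2.96 + 1.33 × 3.85 = 8.0805%
Jensen's α = Rp − E[R] = 11.73% − 8.0805% = 3.6495

3.65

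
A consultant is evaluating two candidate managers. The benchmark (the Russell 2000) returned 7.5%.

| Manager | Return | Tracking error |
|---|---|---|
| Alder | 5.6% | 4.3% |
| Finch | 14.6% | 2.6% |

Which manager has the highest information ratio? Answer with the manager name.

Alder: IR = (5.6% − 7.5%) / 4.3% = -0.442
Finch: IR = (14.6% − 7.5%) / 2.6% = 2.731
Highest: Finch (2.731).

Finch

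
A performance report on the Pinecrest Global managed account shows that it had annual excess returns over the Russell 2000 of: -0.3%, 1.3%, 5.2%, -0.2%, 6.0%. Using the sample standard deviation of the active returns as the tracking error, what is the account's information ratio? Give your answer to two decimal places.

0.80

μ = (-0.3 + 1.3 + 5.2 − 0.2 + 6) / 5 = 12.00 / 5 = 2.4000%
Σ(r − μ)² = (-0.3 − 2.4000)² + (1.3 − 2.4000)² + (5.2 − 2.4000)² + … = 36.0600
σ = √[36.0600 / 4] = 3.0025%
IR = μ / tracking error = 2.4000 / 3.0025 = 0.7993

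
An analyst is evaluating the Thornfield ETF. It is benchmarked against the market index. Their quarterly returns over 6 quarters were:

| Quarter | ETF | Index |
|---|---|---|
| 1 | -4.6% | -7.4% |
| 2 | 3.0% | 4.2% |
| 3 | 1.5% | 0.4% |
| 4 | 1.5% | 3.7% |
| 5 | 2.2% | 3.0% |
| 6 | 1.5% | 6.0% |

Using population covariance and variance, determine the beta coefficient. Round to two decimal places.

0.52

r̄p = 0.8500%,  r̄m = 1.6500%
Cov = Σ(rp − r̄p)(rm − r̄m) / 6 = 9.9958
Var(rm) = Σ(rm − r̄m)² / 6 = 19.1525
β = Cov / Var = 9.9958 / 19.1525 = 0.5219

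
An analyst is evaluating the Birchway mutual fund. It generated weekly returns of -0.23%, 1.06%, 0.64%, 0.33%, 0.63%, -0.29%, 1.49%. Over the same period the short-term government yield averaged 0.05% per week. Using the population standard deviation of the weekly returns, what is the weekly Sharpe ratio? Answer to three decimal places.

μ = (-0.23 + 1.06 + 0.64 + 0.33 + 0.63 − 0.29 + 1.49) / 7 = 0.5186%
Population std dev = √[2.5137 / 7] = 0.5992%
Sharpe = (μ − rf) / σ = (0.5186 − 0.05) / 0.5992 = 0.4686 / 0.5992 = 0.7820

0.782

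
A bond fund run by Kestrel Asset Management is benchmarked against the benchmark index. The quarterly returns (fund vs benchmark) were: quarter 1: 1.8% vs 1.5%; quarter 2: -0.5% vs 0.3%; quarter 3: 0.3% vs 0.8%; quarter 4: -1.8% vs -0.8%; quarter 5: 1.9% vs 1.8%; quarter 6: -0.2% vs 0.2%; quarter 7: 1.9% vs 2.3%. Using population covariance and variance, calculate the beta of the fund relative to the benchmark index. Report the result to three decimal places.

1.312

r̄p = 0.4857%,  r̄m = 0.8714%
Cov = Σ(rp − r̄p)(rm − r̄m) / 7 = 1.2882
Var(rm) = Σ(rm − r̄m)² / 7 = 0.9820
β = Cov / Var = 1.2882 / 0.9820 = 1.3118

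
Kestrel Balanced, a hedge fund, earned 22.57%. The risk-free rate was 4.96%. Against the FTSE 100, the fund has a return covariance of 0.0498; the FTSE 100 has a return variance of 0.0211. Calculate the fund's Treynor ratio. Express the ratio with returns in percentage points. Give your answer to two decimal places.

7.46

β = Cov / Var = 0.0498 / 0.0211 = 2.3602
Treynor = (Rp − Rf) / β = (22.57% − 4.96%) / 2.3602 = 17.61 / 2.3602 = 7.4612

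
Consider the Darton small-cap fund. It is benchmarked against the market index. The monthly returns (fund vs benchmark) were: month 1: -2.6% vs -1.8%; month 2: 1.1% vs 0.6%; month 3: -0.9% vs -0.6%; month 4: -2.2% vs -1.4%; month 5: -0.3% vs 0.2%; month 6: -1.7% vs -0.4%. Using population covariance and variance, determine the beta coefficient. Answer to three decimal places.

r̄p = -1.1000%,  r̄m = -0.5667%
Cov = Σ(rp − r̄p)(rm − r̄m) / 6 = 0.9733
Var(rm) = Σ(rm − r̄m)² / 6 = 0.6989
β = Cov / Var = 0.9733 / 0.6989 = 1.3926

1.393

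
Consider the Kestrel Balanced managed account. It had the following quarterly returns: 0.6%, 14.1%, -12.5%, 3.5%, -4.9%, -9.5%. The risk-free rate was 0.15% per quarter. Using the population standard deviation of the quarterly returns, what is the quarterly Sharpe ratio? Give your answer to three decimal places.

μ = (0.6 + 14.1 − 12.5 + 3.5 − 4.9 − 9.5) / 6 = -1.4500%
Σ(r − μ)² = (0.6 − (-1.4500))² + (14.1 − (-1.4500))² + (-12.5 − (-1.4500))² + … = 469.3150
σ = √[469.3150 / 6] = 8.8442%
Sharpe = (μ − rf) / σ = (-1.4500 − 0.15) / 8.8442 = -1.6000 / 8.8442 = -0.1809

-0.181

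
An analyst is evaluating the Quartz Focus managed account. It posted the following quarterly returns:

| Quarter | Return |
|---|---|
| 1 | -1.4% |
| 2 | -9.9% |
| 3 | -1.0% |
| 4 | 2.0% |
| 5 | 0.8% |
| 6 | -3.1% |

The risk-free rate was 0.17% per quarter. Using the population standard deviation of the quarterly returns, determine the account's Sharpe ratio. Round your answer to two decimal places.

-0.59

μ = (-1.4 − 9.9 − 1 + 2 + 0.8 − 3.1) / 6 = -2.1000%
Population std dev = √[88.7600 / 6] = 3.8462%
Sharpe = (μ − rf) / σ = (-2.1000 − 0.17) / 3.8462 = -2.2700 / 3.8462 = -0.5902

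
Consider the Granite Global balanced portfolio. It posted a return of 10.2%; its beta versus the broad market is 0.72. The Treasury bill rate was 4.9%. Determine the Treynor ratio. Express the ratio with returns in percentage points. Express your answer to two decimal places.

7.36

Treynor = (Rp − Rf) / β = (10.2% − 4.9%) / 0.72 = 5.30 / 0.72 = 7.3611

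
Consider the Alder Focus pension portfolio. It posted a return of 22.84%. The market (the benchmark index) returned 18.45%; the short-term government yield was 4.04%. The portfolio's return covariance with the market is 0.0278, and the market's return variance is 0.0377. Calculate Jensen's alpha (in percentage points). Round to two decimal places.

β = Cov / Var = 0.0278 / 0.0377 = 0.7374
E[R] = Rf + β(Rm − Rf) = 4.04% + 0.7374 × (18.45% − 4.04%) = 14.6659%
α = Rp − E[R] = 22.84% − 14.6659% = 8.1741

8.17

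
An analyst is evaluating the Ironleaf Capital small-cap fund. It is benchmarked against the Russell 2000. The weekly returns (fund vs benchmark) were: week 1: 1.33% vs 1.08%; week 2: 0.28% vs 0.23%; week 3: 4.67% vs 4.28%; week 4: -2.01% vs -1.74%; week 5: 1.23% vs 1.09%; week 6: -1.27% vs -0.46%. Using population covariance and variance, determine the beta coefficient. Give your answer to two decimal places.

r̄p = 0.7050%,  r̄m = 0.7467%
Cov = Σ(rp − r̄p)(rm − r̄m) / 6 = 3.9587
Var(rm) = Σ(rm − r̄m)² / 6 = 3.4367
β = Cov / Var = 3.9587 / 3.4367 = 1.1519

1.15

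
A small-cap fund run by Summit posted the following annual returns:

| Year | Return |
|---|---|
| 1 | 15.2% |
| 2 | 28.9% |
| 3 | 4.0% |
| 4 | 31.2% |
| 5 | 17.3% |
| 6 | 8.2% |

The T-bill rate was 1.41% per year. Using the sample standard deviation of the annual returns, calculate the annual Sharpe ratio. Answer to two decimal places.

1.48

r̄ = (15.2 + 28.9 + 4 + 31.2 + 17.3 + 8.2) / 6 = 17.4667%
Σ(r − r̄)² = (15.2 − 17.4667)² + (28.9 − 17.4667)² + … = 591.7133
σ = √[591.7133 / 5] = 10.8785%
Sharpe = (r̄ − rf) / σ = (17.4667 − 1.41) / 10.8785 = 16.0567 / 10.8785 = 1.4760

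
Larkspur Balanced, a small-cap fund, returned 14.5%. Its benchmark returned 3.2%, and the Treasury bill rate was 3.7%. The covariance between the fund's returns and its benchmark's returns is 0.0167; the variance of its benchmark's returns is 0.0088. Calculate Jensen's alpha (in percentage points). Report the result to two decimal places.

11.75

β = Cov / Var = 0.0167 / 0.0088 = 1.8977
E[R] = Rf + β(Rm − Rf) = 3.7% + 1.8977 × (3.2% − 3.7%) = 2.7512%
α = Rp − E[R] = 14.5% − 2.7512% = 11.7488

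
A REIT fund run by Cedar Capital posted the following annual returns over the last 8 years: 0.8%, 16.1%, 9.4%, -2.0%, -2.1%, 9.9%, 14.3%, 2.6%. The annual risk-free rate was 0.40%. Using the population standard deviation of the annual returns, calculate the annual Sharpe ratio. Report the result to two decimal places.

r̄ = (0.8 + 16.1 + 9.4 − 2 − 2.1 + 9.9 + 14.3 + 2.6) / 8 = 49.00 / 8 = 6.1250%
Σ(r − r̄)² = (0.8 − 6.1250)² + (16.1 − 6.1250)² + (9.4 − 6.1250)² + … = 365.7550
σ = √[365.7550 / 8] = 6.7616%
Sharpe = (r̄ − rf) / σ = (6.1250 − 0.4) / 6.7616 = 5.7250 / 6.7616 = 0.8467

0.85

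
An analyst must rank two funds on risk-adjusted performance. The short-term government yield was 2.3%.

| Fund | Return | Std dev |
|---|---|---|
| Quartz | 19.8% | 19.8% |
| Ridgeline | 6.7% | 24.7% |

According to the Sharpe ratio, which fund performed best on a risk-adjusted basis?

Quartz

Quartz: Sharpe ratio = (19.8% − 2.3%) / 19.8% = 0.884
Ridgeline: Sharpe ratio = (6.7% − 2.3%) / 24.7% = 0.178
Highest: Quartz (0.884).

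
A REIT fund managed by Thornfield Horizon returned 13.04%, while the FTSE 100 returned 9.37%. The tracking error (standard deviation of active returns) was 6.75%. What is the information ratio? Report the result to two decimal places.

0.54

IR = (Rp − Rb) / TE = (13.04% − 9.37%) / 6.75% = 3.67% / 6.75% = 0.5437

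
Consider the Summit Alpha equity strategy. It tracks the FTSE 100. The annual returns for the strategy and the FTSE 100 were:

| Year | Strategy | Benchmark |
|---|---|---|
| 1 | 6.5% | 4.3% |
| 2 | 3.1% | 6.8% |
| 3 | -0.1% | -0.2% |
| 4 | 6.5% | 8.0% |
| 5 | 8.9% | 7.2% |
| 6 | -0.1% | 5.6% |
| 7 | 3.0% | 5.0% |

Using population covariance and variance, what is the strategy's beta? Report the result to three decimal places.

0.759

r̄p = 3.9714%,  r̄m = 5.2429%
Cov = Σ(rp − r̄p)(rm − r̄m) / 7 = 4.8312
Var(rm) = Σ(rm − r̄m)² / 7 = 6.3653
β = Cov / Var = 4.8312 / 6.3653 = 0.7590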